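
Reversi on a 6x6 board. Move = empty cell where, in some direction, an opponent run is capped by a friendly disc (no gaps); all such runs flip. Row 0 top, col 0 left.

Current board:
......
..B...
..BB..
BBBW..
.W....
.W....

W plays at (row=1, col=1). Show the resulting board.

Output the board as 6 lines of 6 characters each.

Answer: ......
.WB...
..WB..
BBBW..
.W....
.W....

Derivation:
Place W at (1,1); scan 8 dirs for brackets.
Dir NW: first cell '.' (not opp) -> no flip
Dir N: first cell '.' (not opp) -> no flip
Dir NE: first cell '.' (not opp) -> no flip
Dir W: first cell '.' (not opp) -> no flip
Dir E: opp run (1,2), next='.' -> no flip
Dir SW: first cell '.' (not opp) -> no flip
Dir S: first cell '.' (not opp) -> no flip
Dir SE: opp run (2,2) capped by W -> flip
All flips: (2,2)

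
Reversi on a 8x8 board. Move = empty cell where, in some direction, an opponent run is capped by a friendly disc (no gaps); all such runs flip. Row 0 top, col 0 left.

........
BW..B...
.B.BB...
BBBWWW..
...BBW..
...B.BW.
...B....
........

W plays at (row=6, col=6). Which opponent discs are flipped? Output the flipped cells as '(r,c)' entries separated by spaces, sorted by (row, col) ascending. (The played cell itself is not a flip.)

Dir NW: opp run (5,5) (4,4) capped by W -> flip
Dir N: first cell 'W' (not opp) -> no flip
Dir NE: first cell '.' (not opp) -> no flip
Dir W: first cell '.' (not opp) -> no flip
Dir E: first cell '.' (not opp) -> no flip
Dir SW: first cell '.' (not opp) -> no flip
Dir S: first cell '.' (not opp) -> no flip
Dir SE: first cell '.' (not opp) -> no flip

Answer: (4,4) (5,5)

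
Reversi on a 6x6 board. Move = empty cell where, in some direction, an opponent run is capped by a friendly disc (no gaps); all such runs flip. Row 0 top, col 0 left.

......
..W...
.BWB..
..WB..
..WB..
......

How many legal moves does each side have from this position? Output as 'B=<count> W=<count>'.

-- B to move --
(0,1): flips 1 -> legal
(0,2): no bracket -> illegal
(0,3): flips 1 -> legal
(1,1): flips 1 -> legal
(1,3): no bracket -> illegal
(3,1): flips 1 -> legal
(4,1): flips 2 -> legal
(5,1): flips 1 -> legal
(5,2): no bracket -> illegal
(5,3): no bracket -> illegal
B mobility = 6
-- W to move --
(1,0): flips 1 -> legal
(1,1): no bracket -> illegal
(1,3): no bracket -> illegal
(1,4): flips 1 -> legal
(2,0): flips 1 -> legal
(2,4): flips 2 -> legal
(3,0): flips 1 -> legal
(3,1): no bracket -> illegal
(3,4): flips 2 -> legal
(4,4): flips 2 -> legal
(5,2): no bracket -> illegal
(5,3): no bracket -> illegal
(5,4): flips 1 -> legal
W mobility = 8

Answer: B=6 W=8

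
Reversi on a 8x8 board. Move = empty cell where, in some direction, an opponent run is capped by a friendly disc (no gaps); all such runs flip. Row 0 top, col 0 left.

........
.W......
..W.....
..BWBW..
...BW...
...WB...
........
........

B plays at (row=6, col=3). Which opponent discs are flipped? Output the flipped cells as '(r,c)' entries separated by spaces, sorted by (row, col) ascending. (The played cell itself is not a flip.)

Answer: (5,3)

Derivation:
Dir NW: first cell '.' (not opp) -> no flip
Dir N: opp run (5,3) capped by B -> flip
Dir NE: first cell 'B' (not opp) -> no flip
Dir W: first cell '.' (not opp) -> no flip
Dir E: first cell '.' (not opp) -> no flip
Dir SW: first cell '.' (not opp) -> no flip
Dir S: first cell '.' (not opp) -> no flip
Dir SE: first cell '.' (not opp) -> no flip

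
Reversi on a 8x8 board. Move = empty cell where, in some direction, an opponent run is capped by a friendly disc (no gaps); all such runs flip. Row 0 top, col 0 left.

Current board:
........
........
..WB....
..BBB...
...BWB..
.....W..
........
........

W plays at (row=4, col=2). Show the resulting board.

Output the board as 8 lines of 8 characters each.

Place W at (4,2); scan 8 dirs for brackets.
Dir NW: first cell '.' (not opp) -> no flip
Dir N: opp run (3,2) capped by W -> flip
Dir NE: opp run (3,3), next='.' -> no flip
Dir W: first cell '.' (not opp) -> no flip
Dir E: opp run (4,3) capped by W -> flip
Dir SW: first cell '.' (not opp) -> no flip
Dir S: first cell '.' (not opp) -> no flip
Dir SE: first cell '.' (not opp) -> no flip
All flips: (3,2) (4,3)

Answer: ........
........
..WB....
..WBB...
..WWWB..
.....W..
........
........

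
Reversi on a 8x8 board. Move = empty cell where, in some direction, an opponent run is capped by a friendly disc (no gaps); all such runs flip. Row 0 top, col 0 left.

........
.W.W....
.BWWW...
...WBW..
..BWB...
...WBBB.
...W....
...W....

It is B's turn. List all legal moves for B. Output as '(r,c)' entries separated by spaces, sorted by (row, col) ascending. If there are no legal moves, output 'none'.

(0,0): flips 3 -> legal
(0,1): flips 1 -> legal
(0,2): no bracket -> illegal
(0,3): no bracket -> illegal
(0,4): no bracket -> illegal
(1,0): no bracket -> illegal
(1,2): flips 1 -> legal
(1,4): flips 1 -> legal
(1,5): flips 2 -> legal
(2,0): no bracket -> illegal
(2,5): flips 3 -> legal
(2,6): flips 1 -> legal
(3,1): no bracket -> illegal
(3,2): flips 2 -> legal
(3,6): flips 1 -> legal
(4,5): no bracket -> illegal
(4,6): no bracket -> illegal
(5,2): flips 2 -> legal
(6,2): flips 1 -> legal
(6,4): flips 1 -> legal
(7,2): flips 1 -> legal
(7,4): no bracket -> illegal

Answer: (0,0) (0,1) (1,2) (1,4) (1,5) (2,5) (2,6) (3,2) (3,6) (5,2) (6,2) (6,4) (7,2)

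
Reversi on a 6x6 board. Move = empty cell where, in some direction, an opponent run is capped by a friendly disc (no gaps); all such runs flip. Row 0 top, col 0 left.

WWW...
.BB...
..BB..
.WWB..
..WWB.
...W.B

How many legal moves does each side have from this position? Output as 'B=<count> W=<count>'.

-- B to move --
(0,3): no bracket -> illegal
(1,0): no bracket -> illegal
(1,3): no bracket -> illegal
(2,0): no bracket -> illegal
(2,1): no bracket -> illegal
(3,0): flips 2 -> legal
(3,4): no bracket -> illegal
(4,0): flips 1 -> legal
(4,1): flips 3 -> legal
(5,1): flips 1 -> legal
(5,2): flips 2 -> legal
(5,4): no bracket -> illegal
B mobility = 5
-- W to move --
(0,3): no bracket -> illegal
(1,0): no bracket -> illegal
(1,3): flips 3 -> legal
(1,4): flips 1 -> legal
(2,0): flips 1 -> legal
(2,1): flips 1 -> legal
(2,4): flips 1 -> legal
(3,4): flips 3 -> legal
(3,5): flips 1 -> legal
(4,5): flips 1 -> legal
(5,4): no bracket -> illegal
W mobility = 8

Answer: B=5 W=8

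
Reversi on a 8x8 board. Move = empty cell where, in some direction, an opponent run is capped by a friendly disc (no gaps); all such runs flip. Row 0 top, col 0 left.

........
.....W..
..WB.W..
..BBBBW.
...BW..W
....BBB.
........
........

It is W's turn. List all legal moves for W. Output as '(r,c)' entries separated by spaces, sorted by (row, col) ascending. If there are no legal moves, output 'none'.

(1,2): no bracket -> illegal
(1,3): no bracket -> illegal
(1,4): no bracket -> illegal
(2,1): no bracket -> illegal
(2,4): flips 2 -> legal
(2,6): flips 1 -> legal
(3,1): flips 4 -> legal
(4,1): no bracket -> illegal
(4,2): flips 2 -> legal
(4,5): flips 1 -> legal
(4,6): no bracket -> illegal
(5,2): flips 2 -> legal
(5,3): no bracket -> illegal
(5,7): no bracket -> illegal
(6,3): no bracket -> illegal
(6,4): flips 1 -> legal
(6,5): flips 1 -> legal
(6,6): flips 1 -> legal
(6,7): no bracket -> illegal

Answer: (2,4) (2,6) (3,1) (4,2) (4,5) (5,2) (6,4) (6,5) (6,6)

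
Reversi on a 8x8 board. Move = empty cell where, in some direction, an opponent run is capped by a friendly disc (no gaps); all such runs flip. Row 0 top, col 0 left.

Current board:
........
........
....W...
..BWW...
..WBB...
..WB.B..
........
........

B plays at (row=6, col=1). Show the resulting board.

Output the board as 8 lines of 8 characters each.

Place B at (6,1); scan 8 dirs for brackets.
Dir NW: first cell '.' (not opp) -> no flip
Dir N: first cell '.' (not opp) -> no flip
Dir NE: opp run (5,2) capped by B -> flip
Dir W: first cell '.' (not opp) -> no flip
Dir E: first cell '.' (not opp) -> no flip
Dir SW: first cell '.' (not opp) -> no flip
Dir S: first cell '.' (not opp) -> no flip
Dir SE: first cell '.' (not opp) -> no flip
All flips: (5,2)

Answer: ........
........
....W...
..BWW...
..WBB...
..BB.B..
.B......
........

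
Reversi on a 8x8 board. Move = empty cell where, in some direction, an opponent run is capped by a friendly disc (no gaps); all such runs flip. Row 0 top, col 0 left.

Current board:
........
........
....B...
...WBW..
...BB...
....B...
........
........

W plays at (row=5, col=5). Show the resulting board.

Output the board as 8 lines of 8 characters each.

Answer: ........
........
....B...
...WBW..
...BW...
....BW..
........
........

Derivation:
Place W at (5,5); scan 8 dirs for brackets.
Dir NW: opp run (4,4) capped by W -> flip
Dir N: first cell '.' (not opp) -> no flip
Dir NE: first cell '.' (not opp) -> no flip
Dir W: opp run (5,4), next='.' -> no flip
Dir E: first cell '.' (not opp) -> no flip
Dir SW: first cell '.' (not opp) -> no flip
Dir S: first cell '.' (not opp) -> no flip
Dir SE: first cell '.' (not opp) -> no flip
All flips: (4,4)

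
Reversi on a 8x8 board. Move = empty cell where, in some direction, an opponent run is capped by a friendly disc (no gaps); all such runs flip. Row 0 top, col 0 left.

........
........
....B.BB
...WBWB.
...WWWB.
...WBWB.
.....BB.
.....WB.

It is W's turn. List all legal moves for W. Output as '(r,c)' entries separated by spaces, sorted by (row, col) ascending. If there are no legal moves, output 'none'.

(1,3): flips 1 -> legal
(1,4): flips 2 -> legal
(1,5): flips 1 -> legal
(1,6): no bracket -> illegal
(1,7): flips 1 -> legal
(2,3): flips 1 -> legal
(2,5): flips 1 -> legal
(3,7): flips 2 -> legal
(4,7): flips 1 -> legal
(5,7): flips 3 -> legal
(6,3): flips 1 -> legal
(6,4): flips 1 -> legal
(6,7): flips 1 -> legal
(7,4): no bracket -> illegal
(7,7): flips 2 -> legal

Answer: (1,3) (1,4) (1,5) (1,7) (2,3) (2,5) (3,7) (4,7) (5,7) (6,3) (6,4) (6,7) (7,7)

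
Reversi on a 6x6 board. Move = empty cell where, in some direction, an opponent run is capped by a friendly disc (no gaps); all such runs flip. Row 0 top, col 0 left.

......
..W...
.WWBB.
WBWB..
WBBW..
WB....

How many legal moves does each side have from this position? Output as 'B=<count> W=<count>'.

-- B to move --
(0,1): flips 1 -> legal
(0,2): flips 3 -> legal
(0,3): no bracket -> illegal
(1,0): no bracket -> illegal
(1,1): flips 2 -> legal
(1,3): flips 1 -> legal
(2,0): flips 2 -> legal
(3,4): no bracket -> illegal
(4,4): flips 1 -> legal
(5,2): no bracket -> illegal
(5,3): flips 1 -> legal
(5,4): no bracket -> illegal
B mobility = 7
-- W to move --
(1,3): flips 2 -> legal
(1,4): flips 1 -> legal
(1,5): no bracket -> illegal
(2,0): no bracket -> illegal
(2,5): flips 2 -> legal
(3,4): flips 2 -> legal
(3,5): no bracket -> illegal
(4,4): flips 1 -> legal
(5,2): flips 3 -> legal
(5,3): no bracket -> illegal
W mobility = 6

Answer: B=7 W=6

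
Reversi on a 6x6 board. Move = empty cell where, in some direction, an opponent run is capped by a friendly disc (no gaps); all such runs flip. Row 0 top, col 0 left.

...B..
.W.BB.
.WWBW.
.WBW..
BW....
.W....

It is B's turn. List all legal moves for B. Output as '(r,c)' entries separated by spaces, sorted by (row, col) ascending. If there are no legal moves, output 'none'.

Answer: (1,0) (1,2) (2,0) (2,5) (3,0) (3,4) (3,5) (4,2) (4,3) (5,0)

Derivation:
(0,0): no bracket -> illegal
(0,1): no bracket -> illegal
(0,2): no bracket -> illegal
(1,0): flips 1 -> legal
(1,2): flips 1 -> legal
(1,5): no bracket -> illegal
(2,0): flips 2 -> legal
(2,5): flips 1 -> legal
(3,0): flips 1 -> legal
(3,4): flips 2 -> legal
(3,5): flips 1 -> legal
(4,2): flips 1 -> legal
(4,3): flips 1 -> legal
(4,4): no bracket -> illegal
(5,0): flips 1 -> legal
(5,2): no bracket -> illegal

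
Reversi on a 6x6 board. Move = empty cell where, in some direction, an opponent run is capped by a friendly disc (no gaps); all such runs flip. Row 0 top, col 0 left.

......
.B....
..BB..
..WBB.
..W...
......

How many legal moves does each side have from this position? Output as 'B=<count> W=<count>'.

Answer: B=4 W=4

Derivation:
-- B to move --
(2,1): no bracket -> illegal
(3,1): flips 1 -> legal
(4,1): flips 1 -> legal
(4,3): no bracket -> illegal
(5,1): flips 1 -> legal
(5,2): flips 2 -> legal
(5,3): no bracket -> illegal
B mobility = 4
-- W to move --
(0,0): no bracket -> illegal
(0,1): no bracket -> illegal
(0,2): no bracket -> illegal
(1,0): no bracket -> illegal
(1,2): flips 1 -> legal
(1,3): no bracket -> illegal
(1,4): flips 1 -> legal
(2,0): no bracket -> illegal
(2,1): no bracket -> illegal
(2,4): flips 1 -> legal
(2,5): no bracket -> illegal
(3,1): no bracket -> illegal
(3,5): flips 2 -> legal
(4,3): no bracket -> illegal
(4,4): no bracket -> illegal
(4,5): no bracket -> illegal
W mobility = 4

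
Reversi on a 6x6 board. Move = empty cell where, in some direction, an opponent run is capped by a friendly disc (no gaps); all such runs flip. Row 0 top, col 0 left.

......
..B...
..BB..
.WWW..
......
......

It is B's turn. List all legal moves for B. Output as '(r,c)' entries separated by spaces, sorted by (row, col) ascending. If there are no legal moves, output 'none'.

Answer: (4,0) (4,1) (4,2) (4,3) (4,4)

Derivation:
(2,0): no bracket -> illegal
(2,1): no bracket -> illegal
(2,4): no bracket -> illegal
(3,0): no bracket -> illegal
(3,4): no bracket -> illegal
(4,0): flips 1 -> legal
(4,1): flips 1 -> legal
(4,2): flips 1 -> legal
(4,3): flips 1 -> legal
(4,4): flips 1 -> legal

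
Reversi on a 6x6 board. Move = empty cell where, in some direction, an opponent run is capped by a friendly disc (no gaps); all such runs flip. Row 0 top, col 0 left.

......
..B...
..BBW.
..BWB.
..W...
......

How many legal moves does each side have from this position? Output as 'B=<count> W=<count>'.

Answer: B=5 W=7

Derivation:
-- B to move --
(1,3): no bracket -> illegal
(1,4): flips 1 -> legal
(1,5): no bracket -> illegal
(2,5): flips 1 -> legal
(3,1): no bracket -> illegal
(3,5): no bracket -> illegal
(4,1): no bracket -> illegal
(4,3): flips 1 -> legal
(4,4): flips 1 -> legal
(5,1): no bracket -> illegal
(5,2): flips 1 -> legal
(5,3): no bracket -> illegal
B mobility = 5
-- W to move --
(0,1): no bracket -> illegal
(0,2): flips 3 -> legal
(0,3): no bracket -> illegal
(1,1): flips 1 -> legal
(1,3): flips 1 -> legal
(1,4): no bracket -> illegal
(2,1): flips 2 -> legal
(2,5): no bracket -> illegal
(3,1): flips 1 -> legal
(3,5): flips 1 -> legal
(4,1): no bracket -> illegal
(4,3): no bracket -> illegal
(4,4): flips 1 -> legal
(4,5): no bracket -> illegal
W mobility = 7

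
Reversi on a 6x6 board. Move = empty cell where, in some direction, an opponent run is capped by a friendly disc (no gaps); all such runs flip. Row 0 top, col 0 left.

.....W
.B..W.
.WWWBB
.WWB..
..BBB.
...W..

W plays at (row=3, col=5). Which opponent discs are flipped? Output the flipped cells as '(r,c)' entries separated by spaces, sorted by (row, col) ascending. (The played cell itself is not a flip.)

Dir NW: opp run (2,4), next='.' -> no flip
Dir N: opp run (2,5), next='.' -> no flip
Dir NE: edge -> no flip
Dir W: first cell '.' (not opp) -> no flip
Dir E: edge -> no flip
Dir SW: opp run (4,4) capped by W -> flip
Dir S: first cell '.' (not opp) -> no flip
Dir SE: edge -> no flip

Answer: (4,4)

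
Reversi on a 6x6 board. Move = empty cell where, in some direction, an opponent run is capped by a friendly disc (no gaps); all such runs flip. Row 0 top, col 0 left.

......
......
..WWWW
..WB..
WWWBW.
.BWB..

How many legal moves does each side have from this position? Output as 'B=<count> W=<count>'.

-- B to move --
(1,1): flips 1 -> legal
(1,2): no bracket -> illegal
(1,3): flips 1 -> legal
(1,4): no bracket -> illegal
(1,5): flips 1 -> legal
(2,1): flips 1 -> legal
(3,0): no bracket -> illegal
(3,1): flips 3 -> legal
(3,4): no bracket -> illegal
(3,5): flips 1 -> legal
(4,5): flips 1 -> legal
(5,0): no bracket -> illegal
(5,4): no bracket -> illegal
(5,5): flips 1 -> legal
B mobility = 8
-- W to move --
(3,4): flips 2 -> legal
(5,0): flips 1 -> legal
(5,4): flips 2 -> legal
W mobility = 3

Answer: B=8 W=3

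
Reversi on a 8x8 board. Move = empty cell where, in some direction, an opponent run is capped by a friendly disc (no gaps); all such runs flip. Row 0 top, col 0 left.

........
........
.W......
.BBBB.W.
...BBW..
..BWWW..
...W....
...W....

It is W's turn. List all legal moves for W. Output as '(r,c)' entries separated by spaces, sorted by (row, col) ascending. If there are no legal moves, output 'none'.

(2,0): no bracket -> illegal
(2,2): flips 2 -> legal
(2,3): flips 3 -> legal
(2,4): flips 2 -> legal
(2,5): no bracket -> illegal
(3,0): no bracket -> illegal
(3,5): flips 1 -> legal
(4,0): no bracket -> illegal
(4,1): flips 2 -> legal
(4,2): flips 2 -> legal
(5,1): flips 1 -> legal
(6,1): no bracket -> illegal
(6,2): no bracket -> illegal

Answer: (2,2) (2,3) (2,4) (3,5) (4,1) (4,2) (5,1)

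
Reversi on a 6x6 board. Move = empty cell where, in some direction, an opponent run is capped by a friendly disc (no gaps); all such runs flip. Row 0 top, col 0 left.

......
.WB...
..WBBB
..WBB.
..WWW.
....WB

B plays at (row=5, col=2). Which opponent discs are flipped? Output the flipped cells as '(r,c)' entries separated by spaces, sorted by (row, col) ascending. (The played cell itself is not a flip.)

Dir NW: first cell '.' (not opp) -> no flip
Dir N: opp run (4,2) (3,2) (2,2) capped by B -> flip
Dir NE: opp run (4,3) capped by B -> flip
Dir W: first cell '.' (not opp) -> no flip
Dir E: first cell '.' (not opp) -> no flip
Dir SW: edge -> no flip
Dir S: edge -> no flip
Dir SE: edge -> no flip

Answer: (2,2) (3,2) (4,2) (4,3)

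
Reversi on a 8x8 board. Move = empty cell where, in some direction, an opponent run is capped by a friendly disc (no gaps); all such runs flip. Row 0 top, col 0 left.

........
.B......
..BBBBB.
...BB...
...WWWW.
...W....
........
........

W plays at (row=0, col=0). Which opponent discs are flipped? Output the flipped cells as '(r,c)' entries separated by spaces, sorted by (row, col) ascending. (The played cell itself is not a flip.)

Answer: (1,1) (2,2) (3,3)

Derivation:
Dir NW: edge -> no flip
Dir N: edge -> no flip
Dir NE: edge -> no flip
Dir W: edge -> no flip
Dir E: first cell '.' (not opp) -> no flip
Dir SW: edge -> no flip
Dir S: first cell '.' (not opp) -> no flip
Dir SE: opp run (1,1) (2,2) (3,3) capped by W -> flip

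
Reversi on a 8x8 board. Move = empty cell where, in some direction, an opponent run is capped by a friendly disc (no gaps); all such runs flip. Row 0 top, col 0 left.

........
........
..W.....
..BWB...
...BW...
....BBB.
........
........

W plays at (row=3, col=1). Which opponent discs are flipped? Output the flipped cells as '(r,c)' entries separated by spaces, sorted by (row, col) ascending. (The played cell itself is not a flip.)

Dir NW: first cell '.' (not opp) -> no flip
Dir N: first cell '.' (not opp) -> no flip
Dir NE: first cell 'W' (not opp) -> no flip
Dir W: first cell '.' (not opp) -> no flip
Dir E: opp run (3,2) capped by W -> flip
Dir SW: first cell '.' (not opp) -> no flip
Dir S: first cell '.' (not opp) -> no flip
Dir SE: first cell '.' (not opp) -> no flip

Answer: (3,2)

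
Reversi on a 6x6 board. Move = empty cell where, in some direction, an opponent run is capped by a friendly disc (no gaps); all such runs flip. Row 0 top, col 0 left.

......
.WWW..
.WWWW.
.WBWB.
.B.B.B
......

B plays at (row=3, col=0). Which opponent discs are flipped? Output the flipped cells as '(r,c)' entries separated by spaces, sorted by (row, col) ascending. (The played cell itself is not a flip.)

Dir NW: edge -> no flip
Dir N: first cell '.' (not opp) -> no flip
Dir NE: opp run (2,1) (1,2), next='.' -> no flip
Dir W: edge -> no flip
Dir E: opp run (3,1) capped by B -> flip
Dir SW: edge -> no flip
Dir S: first cell '.' (not opp) -> no flip
Dir SE: first cell 'B' (not opp) -> no flip

Answer: (3,1)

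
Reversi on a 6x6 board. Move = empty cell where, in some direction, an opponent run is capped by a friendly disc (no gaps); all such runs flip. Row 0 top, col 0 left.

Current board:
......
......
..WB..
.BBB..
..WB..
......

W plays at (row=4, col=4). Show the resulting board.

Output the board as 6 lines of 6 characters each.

Place W at (4,4); scan 8 dirs for brackets.
Dir NW: opp run (3,3) capped by W -> flip
Dir N: first cell '.' (not opp) -> no flip
Dir NE: first cell '.' (not opp) -> no flip
Dir W: opp run (4,3) capped by W -> flip
Dir E: first cell '.' (not opp) -> no flip
Dir SW: first cell '.' (not opp) -> no flip
Dir S: first cell '.' (not opp) -> no flip
Dir SE: first cell '.' (not opp) -> no flip
All flips: (3,3) (4,3)

Answer: ......
......
..WB..
.BBW..
..WWW.
......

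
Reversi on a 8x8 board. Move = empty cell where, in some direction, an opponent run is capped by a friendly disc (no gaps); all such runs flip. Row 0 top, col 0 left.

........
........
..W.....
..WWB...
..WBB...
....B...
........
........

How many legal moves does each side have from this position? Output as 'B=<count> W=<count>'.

-- B to move --
(1,1): flips 2 -> legal
(1,2): no bracket -> illegal
(1,3): no bracket -> illegal
(2,1): flips 1 -> legal
(2,3): flips 1 -> legal
(2,4): no bracket -> illegal
(3,1): flips 2 -> legal
(4,1): flips 1 -> legal
(5,1): no bracket -> illegal
(5,2): no bracket -> illegal
(5,3): no bracket -> illegal
B mobility = 5
-- W to move --
(2,3): no bracket -> illegal
(2,4): no bracket -> illegal
(2,5): no bracket -> illegal
(3,5): flips 1 -> legal
(4,5): flips 2 -> legal
(5,2): no bracket -> illegal
(5,3): flips 1 -> legal
(5,5): flips 1 -> legal
(6,3): no bracket -> illegal
(6,4): no bracket -> illegal
(6,5): flips 2 -> legal
W mobility = 5

Answer: B=5 W=5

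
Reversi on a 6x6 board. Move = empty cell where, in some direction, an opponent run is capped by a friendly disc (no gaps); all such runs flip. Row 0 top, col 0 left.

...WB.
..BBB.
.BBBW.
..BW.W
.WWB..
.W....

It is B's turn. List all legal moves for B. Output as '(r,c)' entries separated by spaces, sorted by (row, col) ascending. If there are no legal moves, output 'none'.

(0,2): flips 1 -> legal
(1,5): no bracket -> illegal
(2,5): flips 1 -> legal
(3,0): no bracket -> illegal
(3,1): no bracket -> illegal
(3,4): flips 2 -> legal
(4,0): flips 2 -> legal
(4,4): flips 1 -> legal
(4,5): no bracket -> illegal
(5,0): flips 1 -> legal
(5,2): flips 1 -> legal
(5,3): no bracket -> illegal

Answer: (0,2) (2,5) (3,4) (4,0) (4,4) (5,0) (5,2)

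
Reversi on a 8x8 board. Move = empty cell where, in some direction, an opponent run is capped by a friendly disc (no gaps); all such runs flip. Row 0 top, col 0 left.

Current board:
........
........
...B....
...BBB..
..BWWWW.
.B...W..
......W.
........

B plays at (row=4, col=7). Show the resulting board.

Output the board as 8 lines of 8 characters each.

Place B at (4,7); scan 8 dirs for brackets.
Dir NW: first cell '.' (not opp) -> no flip
Dir N: first cell '.' (not opp) -> no flip
Dir NE: edge -> no flip
Dir W: opp run (4,6) (4,5) (4,4) (4,3) capped by B -> flip
Dir E: edge -> no flip
Dir SW: first cell '.' (not opp) -> no flip
Dir S: first cell '.' (not opp) -> no flip
Dir SE: edge -> no flip
All flips: (4,3) (4,4) (4,5) (4,6)

Answer: ........
........
...B....
...BBB..
..BBBBBB
.B...W..
......W.
........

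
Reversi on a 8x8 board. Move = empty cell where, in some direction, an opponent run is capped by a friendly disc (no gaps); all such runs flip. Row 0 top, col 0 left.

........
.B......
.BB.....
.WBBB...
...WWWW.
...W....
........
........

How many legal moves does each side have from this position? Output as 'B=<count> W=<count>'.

-- B to move --
(2,0): no bracket -> illegal
(3,0): flips 1 -> legal
(3,5): no bracket -> illegal
(3,6): no bracket -> illegal
(3,7): no bracket -> illegal
(4,0): flips 1 -> legal
(4,1): flips 1 -> legal
(4,2): no bracket -> illegal
(4,7): no bracket -> illegal
(5,2): flips 1 -> legal
(5,4): flips 2 -> legal
(5,5): flips 1 -> legal
(5,6): flips 1 -> legal
(5,7): no bracket -> illegal
(6,2): no bracket -> illegal
(6,3): flips 2 -> legal
(6,4): no bracket -> illegal
B mobility = 8
-- W to move --
(0,0): flips 3 -> legal
(0,1): flips 2 -> legal
(0,2): no bracket -> illegal
(1,0): flips 2 -> legal
(1,2): no bracket -> illegal
(1,3): flips 1 -> legal
(2,0): no bracket -> illegal
(2,3): flips 2 -> legal
(2,4): flips 1 -> legal
(2,5): flips 1 -> legal
(3,0): no bracket -> illegal
(3,5): flips 3 -> legal
(4,1): no bracket -> illegal
(4,2): no bracket -> illegal
W mobility = 8

Answer: B=8 W=8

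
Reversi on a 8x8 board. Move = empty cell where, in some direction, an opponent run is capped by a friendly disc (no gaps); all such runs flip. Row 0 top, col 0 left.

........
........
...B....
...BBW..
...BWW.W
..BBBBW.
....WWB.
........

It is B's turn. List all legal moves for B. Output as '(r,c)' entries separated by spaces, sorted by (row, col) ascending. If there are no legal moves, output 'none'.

(2,4): no bracket -> illegal
(2,5): flips 2 -> legal
(2,6): flips 2 -> legal
(3,6): flips 2 -> legal
(3,7): no bracket -> illegal
(4,6): flips 3 -> legal
(5,7): flips 1 -> legal
(6,3): flips 2 -> legal
(6,7): flips 2 -> legal
(7,3): flips 1 -> legal
(7,4): flips 1 -> legal
(7,5): flips 2 -> legal
(7,6): flips 1 -> legal

Answer: (2,5) (2,6) (3,6) (4,6) (5,7) (6,3) (6,7) (7,3) (7,4) (7,5) (7,6)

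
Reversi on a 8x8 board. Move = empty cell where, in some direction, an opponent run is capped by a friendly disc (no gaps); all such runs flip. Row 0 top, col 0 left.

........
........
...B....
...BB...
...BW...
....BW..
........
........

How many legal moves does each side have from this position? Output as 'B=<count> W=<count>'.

-- B to move --
(3,5): no bracket -> illegal
(4,5): flips 1 -> legal
(4,6): no bracket -> illegal
(5,3): no bracket -> illegal
(5,6): flips 1 -> legal
(6,4): no bracket -> illegal
(6,5): no bracket -> illegal
(6,6): flips 2 -> legal
B mobility = 3
-- W to move --
(1,2): no bracket -> illegal
(1,3): no bracket -> illegal
(1,4): no bracket -> illegal
(2,2): flips 1 -> legal
(2,4): flips 1 -> legal
(2,5): no bracket -> illegal
(3,2): no bracket -> illegal
(3,5): no bracket -> illegal
(4,2): flips 1 -> legal
(4,5): no bracket -> illegal
(5,2): no bracket -> illegal
(5,3): flips 1 -> legal
(6,3): no bracket -> illegal
(6,4): flips 1 -> legal
(6,5): no bracket -> illegal
W mobility = 5

Answer: B=3 W=5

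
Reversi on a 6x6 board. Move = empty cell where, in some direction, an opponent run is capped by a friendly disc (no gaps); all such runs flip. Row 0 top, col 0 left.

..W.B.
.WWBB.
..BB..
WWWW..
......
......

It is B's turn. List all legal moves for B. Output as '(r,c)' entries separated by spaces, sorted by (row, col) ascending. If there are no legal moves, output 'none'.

(0,0): flips 1 -> legal
(0,1): flips 1 -> legal
(0,3): no bracket -> illegal
(1,0): flips 2 -> legal
(2,0): no bracket -> illegal
(2,1): no bracket -> illegal
(2,4): no bracket -> illegal
(3,4): no bracket -> illegal
(4,0): flips 1 -> legal
(4,1): flips 1 -> legal
(4,2): flips 1 -> legal
(4,3): flips 1 -> legal
(4,4): flips 1 -> legal

Answer: (0,0) (0,1) (1,0) (4,0) (4,1) (4,2) (4,3) (4,4)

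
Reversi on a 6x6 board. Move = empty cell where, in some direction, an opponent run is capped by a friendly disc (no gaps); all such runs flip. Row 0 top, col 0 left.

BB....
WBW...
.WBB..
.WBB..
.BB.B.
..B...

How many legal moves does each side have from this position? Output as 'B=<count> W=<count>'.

Answer: B=5 W=6

Derivation:
-- B to move --
(0,2): flips 1 -> legal
(0,3): no bracket -> illegal
(1,3): flips 1 -> legal
(2,0): flips 3 -> legal
(3,0): flips 1 -> legal
(4,0): flips 1 -> legal
B mobility = 5
-- W to move --
(0,2): no bracket -> illegal
(1,3): flips 1 -> legal
(1,4): no bracket -> illegal
(2,0): no bracket -> illegal
(2,4): flips 2 -> legal
(3,0): no bracket -> illegal
(3,4): flips 3 -> legal
(3,5): no bracket -> illegal
(4,0): no bracket -> illegal
(4,3): flips 1 -> legal
(4,5): no bracket -> illegal
(5,0): no bracket -> illegal
(5,1): flips 1 -> legal
(5,3): flips 1 -> legal
(5,4): no bracket -> illegal
(5,5): no bracket -> illegal
W mobility = 6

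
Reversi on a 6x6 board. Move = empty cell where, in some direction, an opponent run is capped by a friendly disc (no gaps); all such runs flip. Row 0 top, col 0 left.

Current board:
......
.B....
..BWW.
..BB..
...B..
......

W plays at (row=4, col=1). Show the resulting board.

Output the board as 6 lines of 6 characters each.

Place W at (4,1); scan 8 dirs for brackets.
Dir NW: first cell '.' (not opp) -> no flip
Dir N: first cell '.' (not opp) -> no flip
Dir NE: opp run (3,2) capped by W -> flip
Dir W: first cell '.' (not opp) -> no flip
Dir E: first cell '.' (not opp) -> no flip
Dir SW: first cell '.' (not opp) -> no flip
Dir S: first cell '.' (not opp) -> no flip
Dir SE: first cell '.' (not opp) -> no flip
All flips: (3,2)

Answer: ......
.B....
..BWW.
..WB..
.W.B..
......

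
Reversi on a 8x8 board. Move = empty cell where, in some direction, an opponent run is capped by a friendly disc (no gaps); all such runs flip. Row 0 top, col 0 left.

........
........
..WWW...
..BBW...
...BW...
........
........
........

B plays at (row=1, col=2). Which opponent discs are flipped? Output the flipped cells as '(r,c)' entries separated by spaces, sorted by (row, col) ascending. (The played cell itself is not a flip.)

Dir NW: first cell '.' (not opp) -> no flip
Dir N: first cell '.' (not opp) -> no flip
Dir NE: first cell '.' (not opp) -> no flip
Dir W: first cell '.' (not opp) -> no flip
Dir E: first cell '.' (not opp) -> no flip
Dir SW: first cell '.' (not opp) -> no flip
Dir S: opp run (2,2) capped by B -> flip
Dir SE: opp run (2,3) (3,4), next='.' -> no flip

Answer: (2,2)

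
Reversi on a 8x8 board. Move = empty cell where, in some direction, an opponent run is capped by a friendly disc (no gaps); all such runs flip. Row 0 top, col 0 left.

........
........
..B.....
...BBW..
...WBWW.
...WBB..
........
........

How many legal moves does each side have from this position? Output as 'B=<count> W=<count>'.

Answer: B=11 W=7

Derivation:
-- B to move --
(2,4): no bracket -> illegal
(2,5): flips 2 -> legal
(2,6): flips 1 -> legal
(3,2): flips 1 -> legal
(3,6): flips 2 -> legal
(3,7): flips 1 -> legal
(4,2): flips 1 -> legal
(4,7): flips 2 -> legal
(5,2): flips 2 -> legal
(5,6): flips 1 -> legal
(5,7): no bracket -> illegal
(6,2): flips 1 -> legal
(6,3): flips 2 -> legal
(6,4): no bracket -> illegal
B mobility = 11
-- W to move --
(1,1): no bracket -> illegal
(1,2): no bracket -> illegal
(1,3): no bracket -> illegal
(2,1): no bracket -> illegal
(2,3): flips 2 -> legal
(2,4): no bracket -> illegal
(2,5): flips 1 -> legal
(3,1): no bracket -> illegal
(3,2): flips 2 -> legal
(4,2): no bracket -> illegal
(5,6): flips 2 -> legal
(6,3): flips 1 -> legal
(6,4): flips 1 -> legal
(6,5): flips 2 -> legal
(6,6): no bracket -> illegal
W mobility = 7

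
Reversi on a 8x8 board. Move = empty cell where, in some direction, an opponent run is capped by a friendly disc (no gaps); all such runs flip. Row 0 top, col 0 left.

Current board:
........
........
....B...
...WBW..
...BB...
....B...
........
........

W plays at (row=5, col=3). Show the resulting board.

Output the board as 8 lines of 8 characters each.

Place W at (5,3); scan 8 dirs for brackets.
Dir NW: first cell '.' (not opp) -> no flip
Dir N: opp run (4,3) capped by W -> flip
Dir NE: opp run (4,4) capped by W -> flip
Dir W: first cell '.' (not opp) -> no flip
Dir E: opp run (5,4), next='.' -> no flip
Dir SW: first cell '.' (not opp) -> no flip
Dir S: first cell '.' (not opp) -> no flip
Dir SE: first cell '.' (not opp) -> no flip
All flips: (4,3) (4,4)

Answer: ........
........
....B...
...WBW..
...WW...
...WB...
........
........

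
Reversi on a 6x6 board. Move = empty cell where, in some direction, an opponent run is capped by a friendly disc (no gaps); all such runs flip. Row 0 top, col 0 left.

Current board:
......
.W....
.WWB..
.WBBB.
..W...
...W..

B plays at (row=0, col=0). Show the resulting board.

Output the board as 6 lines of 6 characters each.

Answer: B.....
.B....
.WBB..
.WBBB.
..W...
...W..

Derivation:
Place B at (0,0); scan 8 dirs for brackets.
Dir NW: edge -> no flip
Dir N: edge -> no flip
Dir NE: edge -> no flip
Dir W: edge -> no flip
Dir E: first cell '.' (not opp) -> no flip
Dir SW: edge -> no flip
Dir S: first cell '.' (not opp) -> no flip
Dir SE: opp run (1,1) (2,2) capped by B -> flip
All flips: (1,1) (2,2)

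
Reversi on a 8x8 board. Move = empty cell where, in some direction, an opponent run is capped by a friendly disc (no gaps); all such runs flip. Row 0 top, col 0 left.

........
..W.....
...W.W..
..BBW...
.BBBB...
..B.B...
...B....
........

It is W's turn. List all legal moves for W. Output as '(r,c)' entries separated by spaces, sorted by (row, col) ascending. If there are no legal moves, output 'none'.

(2,1): no bracket -> illegal
(2,2): no bracket -> illegal
(2,4): no bracket -> illegal
(3,0): no bracket -> illegal
(3,1): flips 2 -> legal
(3,5): no bracket -> illegal
(4,0): no bracket -> illegal
(4,5): no bracket -> illegal
(5,0): flips 2 -> legal
(5,1): no bracket -> illegal
(5,3): flips 2 -> legal
(5,5): no bracket -> illegal
(6,1): flips 2 -> legal
(6,2): no bracket -> illegal
(6,4): flips 2 -> legal
(6,5): no bracket -> illegal
(7,2): no bracket -> illegal
(7,3): no bracket -> illegal
(7,4): no bracket -> illegal

Answer: (3,1) (5,0) (5,3) (6,1) (6,4)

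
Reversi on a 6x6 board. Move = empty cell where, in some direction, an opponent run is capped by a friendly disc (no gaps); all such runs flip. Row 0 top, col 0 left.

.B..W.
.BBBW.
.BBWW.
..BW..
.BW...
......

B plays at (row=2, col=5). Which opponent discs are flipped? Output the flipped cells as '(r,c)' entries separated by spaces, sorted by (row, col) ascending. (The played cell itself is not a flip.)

Answer: (2,3) (2,4)

Derivation:
Dir NW: opp run (1,4), next='.' -> no flip
Dir N: first cell '.' (not opp) -> no flip
Dir NE: edge -> no flip
Dir W: opp run (2,4) (2,3) capped by B -> flip
Dir E: edge -> no flip
Dir SW: first cell '.' (not opp) -> no flip
Dir S: first cell '.' (not opp) -> no flip
Dir SE: edge -> no flip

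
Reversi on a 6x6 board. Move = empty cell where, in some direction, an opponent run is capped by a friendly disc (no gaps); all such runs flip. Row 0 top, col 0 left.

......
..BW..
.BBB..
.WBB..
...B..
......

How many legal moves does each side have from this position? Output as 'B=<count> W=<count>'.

Answer: B=6 W=3

Derivation:
-- B to move --
(0,2): no bracket -> illegal
(0,3): flips 1 -> legal
(0,4): flips 1 -> legal
(1,4): flips 1 -> legal
(2,0): no bracket -> illegal
(2,4): no bracket -> illegal
(3,0): flips 1 -> legal
(4,0): flips 1 -> legal
(4,1): flips 1 -> legal
(4,2): no bracket -> illegal
B mobility = 6
-- W to move --
(0,1): no bracket -> illegal
(0,2): no bracket -> illegal
(0,3): no bracket -> illegal
(1,0): no bracket -> illegal
(1,1): flips 2 -> legal
(1,4): no bracket -> illegal
(2,0): no bracket -> illegal
(2,4): no bracket -> illegal
(3,0): no bracket -> illegal
(3,4): flips 2 -> legal
(4,1): no bracket -> illegal
(4,2): no bracket -> illegal
(4,4): no bracket -> illegal
(5,2): no bracket -> illegal
(5,3): flips 3 -> legal
(5,4): no bracket -> illegal
W mobility = 3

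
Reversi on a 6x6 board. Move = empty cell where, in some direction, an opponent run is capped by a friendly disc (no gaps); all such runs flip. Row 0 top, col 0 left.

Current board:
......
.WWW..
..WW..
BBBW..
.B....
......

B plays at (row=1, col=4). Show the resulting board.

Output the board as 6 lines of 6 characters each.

Place B at (1,4); scan 8 dirs for brackets.
Dir NW: first cell '.' (not opp) -> no flip
Dir N: first cell '.' (not opp) -> no flip
Dir NE: first cell '.' (not opp) -> no flip
Dir W: opp run (1,3) (1,2) (1,1), next='.' -> no flip
Dir E: first cell '.' (not opp) -> no flip
Dir SW: opp run (2,3) capped by B -> flip
Dir S: first cell '.' (not opp) -> no flip
Dir SE: first cell '.' (not opp) -> no flip
All flips: (2,3)

Answer: ......
.WWWB.
..WB..
BBBW..
.B....
......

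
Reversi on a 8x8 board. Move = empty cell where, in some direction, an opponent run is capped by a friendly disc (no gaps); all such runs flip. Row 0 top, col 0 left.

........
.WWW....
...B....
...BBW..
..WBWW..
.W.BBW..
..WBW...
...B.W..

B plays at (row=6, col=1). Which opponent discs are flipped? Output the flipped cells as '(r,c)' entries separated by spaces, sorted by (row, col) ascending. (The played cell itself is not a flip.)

Dir NW: first cell '.' (not opp) -> no flip
Dir N: opp run (5,1), next='.' -> no flip
Dir NE: first cell '.' (not opp) -> no flip
Dir W: first cell '.' (not opp) -> no flip
Dir E: opp run (6,2) capped by B -> flip
Dir SW: first cell '.' (not opp) -> no flip
Dir S: first cell '.' (not opp) -> no flip
Dir SE: first cell '.' (not opp) -> no flip

Answer: (6,2)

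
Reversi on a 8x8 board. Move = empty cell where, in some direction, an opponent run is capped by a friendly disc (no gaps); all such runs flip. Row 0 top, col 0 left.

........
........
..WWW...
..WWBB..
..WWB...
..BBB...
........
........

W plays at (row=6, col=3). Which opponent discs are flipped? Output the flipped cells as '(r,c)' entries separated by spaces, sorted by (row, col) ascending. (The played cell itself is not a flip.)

Dir NW: opp run (5,2), next='.' -> no flip
Dir N: opp run (5,3) capped by W -> flip
Dir NE: opp run (5,4), next='.' -> no flip
Dir W: first cell '.' (not opp) -> no flip
Dir E: first cell '.' (not opp) -> no flip
Dir SW: first cell '.' (not opp) -> no flip
Dir S: first cell '.' (not opp) -> no flip
Dir SE: first cell '.' (not opp) -> no flip

Answer: (5,3)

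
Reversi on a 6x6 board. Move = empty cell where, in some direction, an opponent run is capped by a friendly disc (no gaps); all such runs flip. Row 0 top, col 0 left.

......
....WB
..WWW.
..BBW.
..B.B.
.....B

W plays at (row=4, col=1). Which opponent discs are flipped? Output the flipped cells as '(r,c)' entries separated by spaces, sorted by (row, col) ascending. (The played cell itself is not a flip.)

Dir NW: first cell '.' (not opp) -> no flip
Dir N: first cell '.' (not opp) -> no flip
Dir NE: opp run (3,2) capped by W -> flip
Dir W: first cell '.' (not opp) -> no flip
Dir E: opp run (4,2), next='.' -> no flip
Dir SW: first cell '.' (not opp) -> no flip
Dir S: first cell '.' (not opp) -> no flip
Dir SE: first cell '.' (not opp) -> no flip

Answer: (3,2)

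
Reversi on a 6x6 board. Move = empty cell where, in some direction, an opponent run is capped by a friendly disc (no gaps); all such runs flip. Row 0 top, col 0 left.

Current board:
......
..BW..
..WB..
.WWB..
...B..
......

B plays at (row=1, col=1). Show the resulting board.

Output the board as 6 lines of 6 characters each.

Answer: ......
.BBW..
..BB..
.WWB..
...B..
......

Derivation:
Place B at (1,1); scan 8 dirs for brackets.
Dir NW: first cell '.' (not opp) -> no flip
Dir N: first cell '.' (not opp) -> no flip
Dir NE: first cell '.' (not opp) -> no flip
Dir W: first cell '.' (not opp) -> no flip
Dir E: first cell 'B' (not opp) -> no flip
Dir SW: first cell '.' (not opp) -> no flip
Dir S: first cell '.' (not opp) -> no flip
Dir SE: opp run (2,2) capped by B -> flip
All flips: (2,2)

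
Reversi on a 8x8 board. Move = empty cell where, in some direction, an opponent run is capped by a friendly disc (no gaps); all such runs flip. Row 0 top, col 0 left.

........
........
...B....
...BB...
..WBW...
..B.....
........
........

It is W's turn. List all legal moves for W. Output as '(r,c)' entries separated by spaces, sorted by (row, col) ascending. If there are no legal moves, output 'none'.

(1,2): no bracket -> illegal
(1,3): no bracket -> illegal
(1,4): no bracket -> illegal
(2,2): flips 1 -> legal
(2,4): flips 2 -> legal
(2,5): no bracket -> illegal
(3,2): no bracket -> illegal
(3,5): no bracket -> illegal
(4,1): no bracket -> illegal
(4,5): no bracket -> illegal
(5,1): no bracket -> illegal
(5,3): no bracket -> illegal
(5,4): no bracket -> illegal
(6,1): no bracket -> illegal
(6,2): flips 1 -> legal
(6,3): no bracket -> illegal

Answer: (2,2) (2,4) (6,2)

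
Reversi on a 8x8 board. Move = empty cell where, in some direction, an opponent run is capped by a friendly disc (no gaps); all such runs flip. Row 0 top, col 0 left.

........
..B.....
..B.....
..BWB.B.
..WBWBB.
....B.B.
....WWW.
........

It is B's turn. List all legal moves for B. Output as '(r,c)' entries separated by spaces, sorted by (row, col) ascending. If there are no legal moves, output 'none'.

Answer: (2,3) (4,1) (5,2) (5,5) (7,4) (7,6)

Derivation:
(2,3): flips 1 -> legal
(2,4): no bracket -> illegal
(3,1): no bracket -> illegal
(3,5): no bracket -> illegal
(4,1): flips 1 -> legal
(5,1): no bracket -> illegal
(5,2): flips 1 -> legal
(5,3): no bracket -> illegal
(5,5): flips 2 -> legal
(5,7): no bracket -> illegal
(6,3): no bracket -> illegal
(6,7): no bracket -> illegal
(7,3): no bracket -> illegal
(7,4): flips 2 -> legal
(7,5): no bracket -> illegal
(7,6): flips 2 -> legal
(7,7): no bracket -> illegal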